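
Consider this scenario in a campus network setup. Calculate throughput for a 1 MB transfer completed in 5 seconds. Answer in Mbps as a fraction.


Given: file = 1 MB, time = 5 s
File in Mb = 1 * 8 = 8 Mb
Throughput = 8 / 5 Mbps
Throughput = 8/5 Mbps

8/5


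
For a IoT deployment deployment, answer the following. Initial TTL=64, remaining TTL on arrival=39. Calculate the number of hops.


Given: initial TTL = 64, received TTL = 39
Hops = initial TTL - received TTL
Hops = 64 - 39 = 25

25


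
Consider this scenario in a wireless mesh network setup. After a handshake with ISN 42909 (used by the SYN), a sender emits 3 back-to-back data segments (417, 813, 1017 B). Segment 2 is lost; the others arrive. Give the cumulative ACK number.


SYN uses sequence number 42909; first data byte = ISN + 1 = 42910.
Segment 1: SEQ = 42910, len = 417 B, covers [42910, 43326]
Segment 2: SEQ = 43327, len = 813 B, covers [43327, 44139] [LOST]
Segment 3: SEQ = 44140, len = 1017 B, covers [44140, 45156]
In-order data received: bytes [42910, 43326] (segments 1..1).
Segment 2 missing -> gap begins at byte 43327; later segments buffered out of order.
Cumulative ACK = next expected in-order byte = 42910 + 417 = 43327

43327


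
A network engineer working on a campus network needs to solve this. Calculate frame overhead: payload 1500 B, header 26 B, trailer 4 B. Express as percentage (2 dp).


Given: payload = 1500 B, header = 26 B, trailer = 4 B
Overhead bytes = header + trailer = 26 + 4 = 30
Total frame = payload + overhead = 1500 + 30 = 1530
Overhead % = 30 / 1530 * 100 = 1.9608% -> 1.96% (2 dp)

1.96


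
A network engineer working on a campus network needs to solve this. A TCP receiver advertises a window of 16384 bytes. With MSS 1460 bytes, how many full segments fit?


Given: RWND = 16384 bytes, MSS = 1460 bytes
Full segments = floor(RWND / MSS)
Full segments = floor(16384 / 1460)
Full segments = floor(11.2219) = 11

11


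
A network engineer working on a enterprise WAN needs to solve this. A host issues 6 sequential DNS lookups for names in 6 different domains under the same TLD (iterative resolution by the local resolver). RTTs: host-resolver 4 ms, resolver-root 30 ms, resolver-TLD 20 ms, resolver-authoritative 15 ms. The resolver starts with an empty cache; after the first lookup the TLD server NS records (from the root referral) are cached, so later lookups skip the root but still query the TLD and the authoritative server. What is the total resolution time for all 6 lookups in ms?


Lookup 1 (cold cache): local + root + TLD + auth = 4 + 30 + 20 + 15 = 69 ms
Lookups 2..6 (TLD NS cached -> skip root; new domain -> still ask TLD and auth): local + TLD + auth = 4 + 20 + 15 = 39 ms each
Remaining 5 lookups: 5 * 39 = 195 ms
Total = 69 + 195 = 264 ms

264


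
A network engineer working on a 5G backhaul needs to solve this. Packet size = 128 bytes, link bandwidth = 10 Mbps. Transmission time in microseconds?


Given: packet = 128 bytes, bandwidth = 10 Mbps
Packet in bits = 128 * 8 = 1024 bits
Bandwidth = 10 * 10^6 = 10000000 bps
Time = 1024 / 10000000 seconds
Time in us = 1024 * 10^6 / 10000000 = 102.4

102.4


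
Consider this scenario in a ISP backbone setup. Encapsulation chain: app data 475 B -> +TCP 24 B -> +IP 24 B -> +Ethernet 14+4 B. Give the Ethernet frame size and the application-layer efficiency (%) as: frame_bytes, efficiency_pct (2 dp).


TCP segment = 475 + 24 = 499 B
IP packet = 499 + 24 = 523 B
Ethernet frame = 523 + 14 + 4 = 541 B
Efficiency = app / frame = 475 / 541 = 0.878004 = 87.8004% -> 87.80% (2 dp)

541, 87.80


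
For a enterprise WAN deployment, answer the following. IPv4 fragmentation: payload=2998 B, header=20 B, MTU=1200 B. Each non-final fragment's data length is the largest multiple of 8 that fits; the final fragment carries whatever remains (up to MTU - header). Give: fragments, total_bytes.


Max data per non-final fragment = floor((MTU - header)/8)*8 = floor((1200 - 20)/8)*8 = floor(1180/8)*8 = 1176 B
Final fragment needs no 8-byte alignment: it can carry up to MTU - header = 1180 B
Non-final fragments needed = ceil((payload - 1180) / 1176) = ceil(1818/1176) = ceil(1.5459) = 2
Number of fragments = 2 + 1 = 3
Fragment sizes (data): 2 * 1176 B + 646 B (last, 646 <= 1180 OK)
Total bytes sent = payload + n_frags * header = 2998 + 3*20 = 2998 + 60 = 3058 B

3, 3058


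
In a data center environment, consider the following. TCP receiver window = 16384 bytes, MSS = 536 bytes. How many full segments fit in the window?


Given: RWND = 16384 bytes, MSS = 536 bytes
Full segments = floor(RWND / MSS)
Full segments = floor(16384 / 536)
Full segments = floor(30.5672) = 30

30


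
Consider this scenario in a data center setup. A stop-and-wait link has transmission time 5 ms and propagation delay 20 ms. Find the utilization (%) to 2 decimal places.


Given: Ttrans = 5 ms, Tprop = 20 ms
RTT = 2 * Tprop = 2 * 20 = 40 ms
U = Ttrans / (Ttrans + RTT)
U = 5 / (5 + 40)
U = 5 / 45 = 0.111111
U% = 11.11%

11.11


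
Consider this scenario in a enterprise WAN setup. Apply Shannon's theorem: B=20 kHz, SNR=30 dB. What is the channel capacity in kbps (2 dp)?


Given: B = 20 kHz, SNR = 30 dB
SNR linear = 10^(30/10) = 1000
1 + SNR = 1001
log2(1001) = 9.9672262588
C = 20 * 1000 * 9.9672262588 = 199344.5252 bps
C = 199.344525 kbps -> 199.34 kbps (2 dp)

199.34


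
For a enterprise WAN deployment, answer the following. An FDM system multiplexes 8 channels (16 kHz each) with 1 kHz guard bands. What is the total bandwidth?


Given: 8 channels, 16 kHz each, guard = 1 kHz
Channel bandwidth = 8 * 16 = 128 kHz
Guard bands = 7 gaps * 1 kHz = 7 kHz
Total = 128 + 7 = 135 kHz

135


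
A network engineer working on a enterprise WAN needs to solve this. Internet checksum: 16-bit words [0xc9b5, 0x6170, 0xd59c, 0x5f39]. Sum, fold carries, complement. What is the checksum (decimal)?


Given words: [0xc9b5, 0x6170, 0xd59c, 0x5f39]
Step 1: Sum all words
Raw sum = 51637 + 24944 + 54684 + 24377 = 155642
Step 2: Fold carry: (24570 + 2) = 24572
One's complement = ~24572 & 0xFFFF = 40963

40963


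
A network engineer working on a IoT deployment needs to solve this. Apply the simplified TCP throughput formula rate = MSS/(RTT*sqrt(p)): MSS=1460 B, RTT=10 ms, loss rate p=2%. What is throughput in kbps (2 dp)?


Given: MSS = 1460 bytes, RTT = 10 ms, loss = 2%
RTT in seconds = 10 / 1000 = 0.01
Loss rate = 2% = 0.02
sqrt(loss) = sqrt(0.02) = 0.141421356237
Throughput (bytes/s) = 1460 / (0.01 * 0.141421356237) = 1032375.9005
Throughput (kbps) = 1032375.9005 * 8 / 1000 = 8259.007204 -> 8259.01 kbps (2 dp)

8259.01


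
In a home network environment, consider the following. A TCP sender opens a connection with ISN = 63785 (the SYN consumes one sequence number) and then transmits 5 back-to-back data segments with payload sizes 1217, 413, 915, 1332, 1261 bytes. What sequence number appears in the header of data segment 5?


The SYN occupies sequence number ISN = 63785, so the first data byte is ISN + 1 = 63786.
SEQ of data segment i = (ISN + 1) + sum of payload sizes of segments 1..i-1.
Segment 1: SEQ = 63786, payload = 1217 bytes
Segment 2: SEQ = 65003, payload = 413 bytes
Segment 3: SEQ = 65416, payload = 915 bytes
Segment 4: SEQ = 66331, payload = 1332 bytes
Segment 5: SEQ = 67663, payload = 1261 bytes
SEQ of segment 5 = 63786 + 1217 + 413 + 915 + 1332 = 67663

67663


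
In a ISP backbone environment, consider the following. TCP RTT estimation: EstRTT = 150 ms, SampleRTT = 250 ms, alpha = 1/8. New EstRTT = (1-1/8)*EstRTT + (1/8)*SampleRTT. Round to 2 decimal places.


Given: EstRTT = 150 ms, SampleRTT = 250 ms, alpha = 1/8
New EstRTT = (1 - alpha) * EstRTT + alpha * SampleRTT
(7/8) * 150 = 131.25
(1/8) * 250 = 31.25
New EstRTT = 131.25 + 31.25 = 162.5 ms -> 162.50 ms (2 dp)

162.50


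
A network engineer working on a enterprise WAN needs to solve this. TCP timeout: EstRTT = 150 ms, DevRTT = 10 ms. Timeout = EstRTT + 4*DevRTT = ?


Given: EstRTT = 150 ms, DevRTT = 10 ms
Timeout = EstRTT + 4 * DevRTT
4 * DevRTT = 4 * 10 = 40
Timeout = 150 + 40 = 190 ms

190


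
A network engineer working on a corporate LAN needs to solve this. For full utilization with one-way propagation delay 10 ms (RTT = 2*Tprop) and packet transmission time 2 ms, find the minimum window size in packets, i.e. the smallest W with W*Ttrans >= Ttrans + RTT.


Given: Ttrans = 2 ms, RTT = 20 ms (= 2 * Tprop, Tprop = 10 ms)
Time until first ACK returns = Ttrans + RTT = 2 + 20 = 22 ms
Need W * Ttrans >= Ttrans + RTT  ->  W >= (Ttrans + RTT) / Ttrans
(Ttrans + RTT) / Ttrans = 22 / 2 = 11
W_min = ceil(11) = 11

11


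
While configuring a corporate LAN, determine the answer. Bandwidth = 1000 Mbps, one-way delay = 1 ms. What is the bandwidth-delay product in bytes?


Given: bandwidth = 1000 Mbps, delay = 1 ms
BDP in bits = 1000 * 10^6 * 1 / 1000
BDP in bits = 1000000
BDP in bytes = 1000000 / 8 = 125000

125000


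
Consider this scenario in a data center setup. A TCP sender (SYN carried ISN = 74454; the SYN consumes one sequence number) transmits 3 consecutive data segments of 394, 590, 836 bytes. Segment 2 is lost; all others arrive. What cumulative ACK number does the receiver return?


SYN uses sequence number 74454; first data byte = ISN + 1 = 74455.
Segment 1: SEQ = 74455, len = 394 B, covers [74455, 74848]
Segment 2: SEQ = 74849, len = 590 B, covers [74849, 75438] [LOST]
Segment 3: SEQ = 75439, len = 836 B, covers [75439, 76274]
In-order data received: bytes [74455, 74848] (segments 1..1).
Segment 2 missing -> gap begins at byte 74849; later segments buffered out of order.
Cumulative ACK = next expected in-order byte = 74455 + 394 = 74849

74849


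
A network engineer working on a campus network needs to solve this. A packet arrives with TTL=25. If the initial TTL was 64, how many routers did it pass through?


Given: initial TTL = 64, received TTL = 25
Hops = initial TTL - received TTL
Hops = 64 - 25 = 39

39


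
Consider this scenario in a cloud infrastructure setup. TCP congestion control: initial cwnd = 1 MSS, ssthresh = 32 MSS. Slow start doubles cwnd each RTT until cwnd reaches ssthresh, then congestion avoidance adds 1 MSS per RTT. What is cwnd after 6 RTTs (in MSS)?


RTT 0: cwnd = 1 MSS (initial)
RTT 1: cwnd = 2 MSS (slow start, doubled)
RTT 2: cwnd = 4 MSS (slow start, doubled)
RTT 3: cwnd = 8 MSS (slow start, doubled)
RTT 4: cwnd = 16 MSS (slow start, doubled)
RTT 5: cwnd = 32 MSS (slow start, doubled)
RTT 6: cwnd = 33 MSS (congestion avoidance, +1)

33


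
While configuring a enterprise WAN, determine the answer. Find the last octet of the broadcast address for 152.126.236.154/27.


Given: IP = 152.126.236.154, prefix = /27
Host bits = 32 - 27 = 5
Network last octet = 154 AND mask = 128
Host part size = 2^5 - 1 = 31
Broadcast last octet = 128 OR 31 = 159

159


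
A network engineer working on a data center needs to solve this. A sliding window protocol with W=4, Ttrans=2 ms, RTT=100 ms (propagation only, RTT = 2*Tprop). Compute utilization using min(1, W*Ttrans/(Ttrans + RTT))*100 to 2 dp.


Given: W = 4, Ttrans = 2 ms, RTT = 100 ms (= 2 * Tprop, Tprop = 50 ms)
Cycle time = Ttrans + RTT = 2 + 100 = 102 ms (first packet sent until its ACK returns)
W * Ttrans = 4 * 2 = 8 ms of sending per cycle
W * Ttrans / (Ttrans + RTT) = 8 / 102 = 0.078431
U = min(1, 0.078431) = 0.078431
U% = 7.84%

7.84


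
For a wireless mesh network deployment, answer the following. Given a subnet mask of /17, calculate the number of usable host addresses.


Given: subnet mask /17
Host bits = 32 - 17 = 15
Total addresses = 2^15 = 32768
Usable hosts = 32768 - 2 (network + broadcast) = 32766

32766


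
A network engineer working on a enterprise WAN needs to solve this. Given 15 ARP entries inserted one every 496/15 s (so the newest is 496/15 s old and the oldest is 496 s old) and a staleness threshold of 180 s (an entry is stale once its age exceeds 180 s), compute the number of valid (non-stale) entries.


Ages are k * 496/15 s for k = 1..15 (spacing = 33.0667 s).
Entry k is valid iff k * 496/15 <= 180 iff k <= 15 * 180 / 496 = 5.4435
n_valid = floor(5.4435) = 5
(n_stale = 15 - 5 = 10)

5


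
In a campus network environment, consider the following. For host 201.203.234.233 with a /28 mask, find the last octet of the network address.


Given: IP = 201.203.234.233, prefix = /28
Subnet mask = 255.255.255.240
Last octet of IP: 233
Last octet of mask: 240
Network last octet = 233 AND 240 = 224

224


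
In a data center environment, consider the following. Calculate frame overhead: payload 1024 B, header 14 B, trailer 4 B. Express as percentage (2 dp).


Given: payload = 1024 B, header = 14 B, trailer = 4 B
Overhead bytes = header + trailer = 14 + 4 = 18
Total frame = payload + overhead = 1024 + 18 = 1042
Overhead % = 18 / 1042 * 100 = 1.7274% -> 1.73% (2 dp)

1.73


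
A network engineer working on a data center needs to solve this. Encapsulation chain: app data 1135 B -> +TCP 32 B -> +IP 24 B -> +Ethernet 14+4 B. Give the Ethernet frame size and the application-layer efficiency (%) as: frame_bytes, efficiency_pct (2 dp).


TCP segment = 1135 + 32 = 1167 B
IP packet = 1167 + 24 = 1191 B
Ethernet frame = 1191 + 14 + 4 = 1209 B
Efficiency = app / frame = 1135 / 1209 = 0.938792 = 93.8792% -> 93.88% (2 dp)

1209, 93.88


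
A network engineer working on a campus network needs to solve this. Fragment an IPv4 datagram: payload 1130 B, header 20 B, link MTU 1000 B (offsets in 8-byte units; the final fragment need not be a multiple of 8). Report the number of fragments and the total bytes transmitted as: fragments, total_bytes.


Max data per non-final fragment = floor((MTU - header)/8)*8 = floor((1000 - 20)/8)*8 = floor(980/8)*8 = 976 B
Final fragment needs no 8-byte alignment: it can carry up to MTU - header = 980 B
Non-final fragments needed = ceil((payload - 980) / 976) = ceil(150/976) = ceil(0.1537) = 1
Number of fragments = 1 + 1 = 2
Fragment sizes (data): 1 * 976 B + 154 B (last, 154 <= 980 OK)
Total bytes sent = payload + n_frags * header = 1130 + 2*20 = 1130 + 40 = 1170 B

2, 1170


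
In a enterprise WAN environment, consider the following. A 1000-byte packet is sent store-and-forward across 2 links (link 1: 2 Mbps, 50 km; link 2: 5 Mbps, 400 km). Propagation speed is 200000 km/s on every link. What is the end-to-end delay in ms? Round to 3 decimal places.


Packet = 1000 bytes = 8000 bits. Store-and-forward: sum (t_trans + t_prop) per link.
Link 1: t_trans = 8000/(2*10^6) s = 4.0000 ms; t_prop = 50/200000 s = 0.2500 ms; subtotal = 4.2500 ms
Link 2: t_trans = 8000/(5*10^6) s = 1.6000 ms; t_prop = 400/200000 s = 2.0000 ms; subtotal = 3.6000 ms
End-to-end = 4.2500 + 3.6000 = 7.8500 ms -> 7.850 ms (3 dp)

7.850


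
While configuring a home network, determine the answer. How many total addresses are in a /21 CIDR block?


Given: CIDR prefix /21
Host bits = 32 - 21 = 11
Total addresses = 2^11 = 2048

2048


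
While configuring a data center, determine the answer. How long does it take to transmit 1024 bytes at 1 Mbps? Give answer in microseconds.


Given: packet = 1024 bytes, bandwidth = 1 Mbps
Packet in bits = 1024 * 8 = 8192 bits
Bandwidth = 1 * 10^6 = 1000000 bps
Time = 8192 / 1000000 seconds
Time in us = 8192 * 10^6 / 1000000 = 8192

8192


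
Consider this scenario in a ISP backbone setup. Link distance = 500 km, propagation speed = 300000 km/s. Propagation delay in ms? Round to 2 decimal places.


Given: distance = 500 km, speed = 300000 km/s
Delay = distance / speed = 500 / 300000 seconds
Delay in ms = 500 * 1000 / 300000
Delay = 1.6667 ms
Rounded to 2 dp = 1.67 ms

1.67


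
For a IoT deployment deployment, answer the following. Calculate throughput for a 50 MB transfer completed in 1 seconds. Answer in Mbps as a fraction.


Given: file = 50 MB, time = 1 s
File in Mb = 50 * 8 = 400 Mb
Throughput = 400 / 1 Mbps
Throughput = 400 Mbps

400


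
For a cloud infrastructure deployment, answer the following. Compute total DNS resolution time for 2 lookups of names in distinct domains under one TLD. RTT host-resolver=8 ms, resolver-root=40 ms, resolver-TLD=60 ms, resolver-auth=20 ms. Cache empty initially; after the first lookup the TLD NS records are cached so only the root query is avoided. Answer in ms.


Lookup 1 (cold cache): local + root + TLD + auth = 8 + 40 + 60 + 20 = 128 ms
Lookups 2..2 (TLD NS cached -> skip root; new domain -> still ask TLD and auth): local + TLD + auth = 8 + 60 + 20 = 88 ms each
Remaining 1 lookups: 1 * 88 = 88 ms
Total = 128 + 88 = 216 ms

216


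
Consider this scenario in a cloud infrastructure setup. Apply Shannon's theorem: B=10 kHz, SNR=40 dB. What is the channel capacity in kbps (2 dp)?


Given: B = 10 kHz, SNR = 40 dB
SNR linear = 10^(40/10) = 10000
1 + SNR = 10001
log2(10001) = 13.2878566418
C = 10 * 1000 * 13.2878566418 = 132878.5664 bps
C = 132.878566 kbps -> 132.88 kbps (2 dp)

132.88


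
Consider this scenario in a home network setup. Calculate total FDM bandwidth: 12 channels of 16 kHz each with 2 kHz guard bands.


Given: 12 channels, 16 kHz each, guard = 2 kHz
Channel bandwidth = 12 * 16 = 192 kHz
Guard bands = 11 gaps * 2 kHz = 22 kHz
Total = 192 + 22 = 214 kHz

214


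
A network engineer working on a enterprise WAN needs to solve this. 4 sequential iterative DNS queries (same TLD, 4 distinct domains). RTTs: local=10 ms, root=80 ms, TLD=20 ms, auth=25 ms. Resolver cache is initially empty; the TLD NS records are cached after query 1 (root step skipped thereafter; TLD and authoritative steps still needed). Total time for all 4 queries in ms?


Lookup 1 (cold cache): local + root + TLD + auth = 10 + 80 + 20 + 25 = 135 ms
Lookups 2..4 (TLD NS cached -> skip root; new domain -> still ask TLD and auth): local + TLD + auth = 10 + 20 + 25 = 55 ms each
Remaining 3 lookups: 3 * 55 = 165 ms
Total = 135 + 165 = 300 ms

300


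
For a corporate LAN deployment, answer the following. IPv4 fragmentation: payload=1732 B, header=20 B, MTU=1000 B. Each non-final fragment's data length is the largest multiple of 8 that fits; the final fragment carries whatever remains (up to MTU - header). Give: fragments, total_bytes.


Max data per non-final fragment = floor((MTU - header)/8)*8 = floor((1000 - 20)/8)*8 = floor(980/8)*8 = 976 B
Final fragment needs no 8-byte alignment: it can carry up to MTU - header = 980 B
Non-final fragments needed = ceil((payload - 980) / 976) = ceil(752/976) = ceil(0.7705) = 1
Number of fragments = 1 + 1 = 2
Fragment sizes (data): 1 * 976 B + 756 B (last, 756 <= 980 OK)
Total bytes sent = payload + n_frags * header = 1732 + 2*20 = 1732 + 40 = 1772 B

2, 1772


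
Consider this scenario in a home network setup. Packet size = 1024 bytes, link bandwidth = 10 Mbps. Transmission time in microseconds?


Given: packet = 1024 bytes, bandwidth = 10 Mbps
Packet in bits = 1024 * 8 = 8192 bits
Bandwidth = 10 * 10^6 = 10000000 bps
Time = 8192 / 10000000 seconds
Time in us = 8192 * 10^6 / 10000000 = 819.2

819.2


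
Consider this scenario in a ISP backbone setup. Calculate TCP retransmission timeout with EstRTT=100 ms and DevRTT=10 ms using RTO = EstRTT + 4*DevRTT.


Given: EstRTT = 100 ms, DevRTT = 10 ms
Timeout = EstRTT + 4 * DevRTT
4 * DevRTT = 4 * 10 = 40
Timeout = 100 + 40 = 140 ms

140


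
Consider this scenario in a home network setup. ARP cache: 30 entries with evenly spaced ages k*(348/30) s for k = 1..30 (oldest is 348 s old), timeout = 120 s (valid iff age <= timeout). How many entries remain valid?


Ages are k * 348/30 s for k = 1..30 (spacing = 11.6000 s).
Entry k is valid iff k * 348/30 <= 120 iff k <= 30 * 120 / 348 = 10.3448
n_valid = floor(10.3448) = 10
(n_stale = 30 - 10 = 20)

10


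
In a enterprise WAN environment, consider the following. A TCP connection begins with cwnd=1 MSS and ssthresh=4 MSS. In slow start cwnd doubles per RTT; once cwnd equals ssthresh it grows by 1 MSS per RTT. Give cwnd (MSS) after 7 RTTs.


RTT 0: cwnd = 1 MSS (initial)
RTT 1: cwnd = 2 MSS (slow start, doubled)
RTT 2: cwnd = 4 MSS (slow start, doubled)
RTT 3: cwnd = 5 MSS (congestion avoidance, +1)
RTT 4: cwnd = 6 MSS (congestion avoidance, +1)
RTT 5: cwnd = 7 MSS (congestion avoidance, +1)
RTT 6: cwnd = 8 MSS (congestion avoidance, +1)
RTT 7: cwnd = 9 MSS (congestion avoidance, +1)

9


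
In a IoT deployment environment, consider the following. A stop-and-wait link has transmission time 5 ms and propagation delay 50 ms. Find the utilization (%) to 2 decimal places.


Given: Ttrans = 5 ms, Tprop = 50 ms
RTT = 2 * Tprop = 2 * 50 = 100 ms
U = Ttrans / (Ttrans + RTT)
U = 5 / (5 + 100)
U = 5 / 105 = 0.047619
U% = 4.76%

4.76


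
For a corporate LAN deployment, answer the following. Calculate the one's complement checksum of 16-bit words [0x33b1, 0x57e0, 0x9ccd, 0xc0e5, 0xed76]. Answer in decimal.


Given words: [0x33b1, 0x57e0, 0x9ccd, 0xc0e5, 0xed76]
Step 1: Sum all words
Raw sum = 13233 + 22496 + 40141 + 49381 + 60790 = 186041
Step 2: Fold carry: (54969 + 2) = 54971
One's complement = ~54971 & 0xFFFF = 10564

10564


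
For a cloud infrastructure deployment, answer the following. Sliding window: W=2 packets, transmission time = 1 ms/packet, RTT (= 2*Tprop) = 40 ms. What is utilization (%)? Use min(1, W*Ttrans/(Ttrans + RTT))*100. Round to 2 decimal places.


Given: W = 2, Ttrans = 1 ms, RTT = 40 ms (= 2 * Tprop, Tprop = 20 ms)
Cycle time = Ttrans + RTT = 1 + 40 = 41 ms (first packet sent until its ACK returns)
W * Ttrans = 2 * 1 = 2 ms of sending per cycle
W * Ttrans / (Ttrans + RTT) = 2 / 41 = 0.048780
U = min(1, 0.048780) = 0.048780
U% = 4.88%

4.88


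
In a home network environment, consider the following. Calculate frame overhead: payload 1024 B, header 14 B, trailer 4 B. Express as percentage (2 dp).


Given: payload = 1024 B, header = 14 B, trailer = 4 B
Overhead bytes = header + trailer = 14 + 4 = 18
Total frame = payload + overhead = 1024 + 18 = 1042
Overhead % = 18 / 1042 * 100 = 1.7274% -> 1.73% (2 dp)

1.73


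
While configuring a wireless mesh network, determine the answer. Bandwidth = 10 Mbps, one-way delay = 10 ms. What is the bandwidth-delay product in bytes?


Given: bandwidth = 10 Mbps, delay = 10 ms
BDP in bits = 10 * 10^6 * 10 / 1000
BDP in bits = 100000
BDP in bytes = 100000 / 8 = 12500

12500


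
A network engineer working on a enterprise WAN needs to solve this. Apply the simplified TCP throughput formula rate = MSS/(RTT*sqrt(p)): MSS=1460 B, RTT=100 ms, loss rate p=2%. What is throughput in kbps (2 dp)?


Given: MSS = 1460 bytes, RTT = 100 ms, loss = 2%
RTT in seconds = 100 / 1000 = 0.1
Loss rate = 2% = 0.02
sqrt(loss) = sqrt(0.02) = 0.141421356237
Throughput (bytes/s) = 1460 / (0.1 * 0.141421356237) = 103237.5901
Throughput (kbps) = 103237.5901 * 8 / 1000 = 825.900720 -> 825.90 kbps (2 dp)

825.90


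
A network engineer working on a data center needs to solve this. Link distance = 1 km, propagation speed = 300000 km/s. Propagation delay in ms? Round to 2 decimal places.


Given: distance = 1 km, speed = 300000 km/s
Delay = distance / speed = 1 / 300000 seconds
Delay in ms = 1 * 1000 / 300000
Delay = 0.0033 ms
Rounded to 2 dp = 0.00 ms

0.00


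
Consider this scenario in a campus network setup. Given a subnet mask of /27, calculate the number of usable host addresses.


Given: subnet mask /27
Host bits = 32 - 27 = 5
Total addresses = 2^5 = 32
Usable hosts = 32 - 2 (network + broadcast) = 30

30


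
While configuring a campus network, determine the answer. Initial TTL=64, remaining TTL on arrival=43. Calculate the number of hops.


Given: initial TTL = 64, received TTL = 43
Hops = initial TTL - received TTL
Hops = 64 - 43 = 21

21


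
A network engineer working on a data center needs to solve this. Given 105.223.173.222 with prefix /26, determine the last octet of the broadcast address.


Given: IP = 105.223.173.222, prefix = /26
Host bits = 32 - 26 = 6
Network last octet = 222 AND mask = 192
Host part size = 2^6 - 1 = 63
Broadcast last octet = 192 OR 63 = 255

255


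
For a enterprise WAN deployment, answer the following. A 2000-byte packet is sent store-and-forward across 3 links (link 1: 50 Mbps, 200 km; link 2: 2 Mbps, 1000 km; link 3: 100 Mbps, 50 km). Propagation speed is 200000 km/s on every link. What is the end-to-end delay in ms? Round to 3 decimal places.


Packet = 2000 bytes = 16000 bits. Store-and-forward: sum (t_trans + t_prop) per link.
Link 1: t_trans = 16000/(50*10^6) s = 0.3200 ms; t_prop = 200/200000 s = 1.0000 ms; subtotal = 1.3200 ms
Link 2: t_trans = 16000/(2*10^6) s = 8.0000 ms; t_prop = 1000/200000 s = 5.0000 ms; subtotal = 13.0000 ms
Link 3: t_trans = 16000/(100*10^6) s = 0.1600 ms; t_prop = 50/200000 s = 0.2500 ms; subtotal = 0.4100 ms
End-to-end = 1.3200 + 13.0000 + 0.4100 = 14.7300 ms -> 14.730 ms (3 dp)

14.730


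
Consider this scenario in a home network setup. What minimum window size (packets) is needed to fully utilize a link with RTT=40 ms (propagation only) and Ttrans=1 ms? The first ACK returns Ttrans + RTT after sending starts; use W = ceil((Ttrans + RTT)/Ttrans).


Given: Ttrans = 1 ms, RTT = 40 ms (= 2 * Tprop, Tprop = 20 ms)
Time until first ACK returns = Ttrans + RTT = 1 + 40 = 41 ms
Need W * Ttrans >= Ttrans + RTT  ->  W >= (Ttrans + RTT) / Ttrans
(Ttrans + RTT) / Ttrans = 41 / 1 = 41
W_min = ceil(41) = 41

41


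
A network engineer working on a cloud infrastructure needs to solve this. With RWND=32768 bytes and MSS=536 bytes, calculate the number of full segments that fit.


Given: RWND = 32768 bytes, MSS = 536 bytes
Full segments = floor(RWND / MSS)
Full segments = floor(32768 / 536)
Full segments = floor(61.1343) = 61

61


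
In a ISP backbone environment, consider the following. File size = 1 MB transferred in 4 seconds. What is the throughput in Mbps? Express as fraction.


Given: file = 1 MB, time = 4 s
File in Mb = 1 * 8 = 8 Mb
Throughput = 8 / 4 Mbps
Throughput = 2 Mbps

2


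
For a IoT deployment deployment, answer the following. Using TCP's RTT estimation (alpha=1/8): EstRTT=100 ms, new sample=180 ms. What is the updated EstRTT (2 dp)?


Given: EstRTT = 100 ms, SampleRTT = 180 ms, alpha = 1/8
New EstRTT = (1 - alpha) * EstRTT + alpha * SampleRTT
(7/8) * 100 = 87.5
(1/8) * 180 = 22.5
New EstRTT = 87.5 + 22.5 = 110 ms -> 110.00 ms (2 dp)

110.00


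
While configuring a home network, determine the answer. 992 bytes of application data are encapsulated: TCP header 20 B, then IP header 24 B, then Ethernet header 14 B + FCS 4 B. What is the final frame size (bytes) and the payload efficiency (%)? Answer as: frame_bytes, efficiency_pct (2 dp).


TCP segment = 992 + 20 = 1012 B
IP packet = 1012 + 24 = 1036 B
Ethernet frame = 1036 + 14 + 4 = 1054 B
Efficiency = app / frame = 992 / 1054 = 0.941176 = 94.1176% -> 94.12% (2 dp)

1054, 94.12


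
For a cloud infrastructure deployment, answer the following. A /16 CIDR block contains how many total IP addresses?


Given: CIDR prefix /16
Host bits = 32 - 16 = 16
Total addresses = 2^16 = 65536

65536


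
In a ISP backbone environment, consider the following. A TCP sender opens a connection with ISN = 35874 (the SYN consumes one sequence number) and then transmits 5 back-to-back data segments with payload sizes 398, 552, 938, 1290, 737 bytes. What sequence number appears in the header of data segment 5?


The SYN occupies sequence number ISN = 35874, so the first data byte is ISN + 1 = 35875.
SEQ of data segment i = (ISN + 1) + sum of payload sizes of segments 1..i-1.
Segment 1: SEQ = 35875, payload = 398 bytes
Segment 2: SEQ = 36273, payload = 552 bytes
Segment 3: SEQ = 36825, payload = 938 bytes
Segment 4: SEQ = 37763, payload = 1290 bytes
Segment 5: SEQ = 39053, payload = 737 bytes
SEQ of segment 5 = 35875 + 398 + 552 + 938 + 1290 = 39053

39053


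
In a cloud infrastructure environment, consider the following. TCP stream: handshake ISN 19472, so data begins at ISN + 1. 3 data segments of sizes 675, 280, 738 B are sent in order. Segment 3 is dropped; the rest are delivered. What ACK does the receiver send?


SYN uses sequence number 19472; first data byte = ISN + 1 = 19473.
Segment 1: SEQ = 19473, len = 675 B, covers [19473, 20147]
Segment 2: SEQ = 20148, len = 280 B, covers [20148, 20427]
Segment 3: SEQ = 20428, len = 738 B, covers [20428, 21165] [LOST]
In-order data received: bytes [19473, 20427] (segments 1..2).
Segment 3 missing -> gap begins at byte 20428.
Cumulative ACK = next expected in-order byte = 19473 + 675 + 280 = 20428

20428


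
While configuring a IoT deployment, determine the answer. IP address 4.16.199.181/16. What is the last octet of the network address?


Given: IP = 4.16.199.181, prefix = /16
Subnet mask = 255.255.0.0
Last octet of IP: 181
Last octet of mask: 0
Network last octet = 181 AND 0 = 0

0


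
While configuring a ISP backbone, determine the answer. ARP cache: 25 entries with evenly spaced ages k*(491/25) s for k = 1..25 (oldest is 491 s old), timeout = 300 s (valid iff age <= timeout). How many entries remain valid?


Ages are k * 491/25 s for k = 1..25 (spacing = 19.6400 s).
Entry k is valid iff k * 491/25 <= 300 iff k <= 25 * 300 / 491 = 15.2749
n_valid = floor(15.2749) = 15
(n_stale = 25 - 15 = 10)

15


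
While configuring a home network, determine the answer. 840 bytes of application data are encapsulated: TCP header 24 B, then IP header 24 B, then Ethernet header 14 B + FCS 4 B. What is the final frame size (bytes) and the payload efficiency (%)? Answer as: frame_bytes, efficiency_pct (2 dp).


TCP segment = 840 + 24 = 864 B
IP packet = 864 + 24 = 888 B
Ethernet frame = 888 + 14 + 4 = 906 B
Efficiency = app / frame = 840 / 906 = 0.927152 = 92.7152% -> 92.72% (2 dp)

906, 92.72


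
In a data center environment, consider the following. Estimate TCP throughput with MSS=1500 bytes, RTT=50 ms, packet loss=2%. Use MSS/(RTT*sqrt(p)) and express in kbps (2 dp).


Given: MSS = 1500 bytes, RTT = 50 ms, loss = 2%
RTT in seconds = 50 / 1000 = 0.05
Loss rate = 2% = 0.02
sqrt(loss) = sqrt(0.02) = 0.141421356237
Throughput (bytes/s) = 1500 / (0.05 * 0.141421356237) = 212132.0344
Throughput (kbps) = 212132.0344 * 8 / 1000 = 1697.056275 -> 1697.06 kbps (2 dp)

1697.06


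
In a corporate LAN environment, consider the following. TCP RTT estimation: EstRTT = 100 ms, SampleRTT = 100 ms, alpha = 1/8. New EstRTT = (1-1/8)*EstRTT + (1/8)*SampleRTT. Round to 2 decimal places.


Given: EstRTT = 100 ms, SampleRTT = 100 ms, alpha = 1/8
New EstRTT = (1 - alpha) * EstRTT + alpha * SampleRTT
(7/8) * 100 = 87.5
(1/8) * 100 = 12.5
New EstRTT = 87.5 + 12.5 = 100 ms -> 100.00 ms (2 dp)

100.00


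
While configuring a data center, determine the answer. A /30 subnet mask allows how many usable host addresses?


Given: subnet mask /30
Host bits = 32 - 30 = 2
Total addresses = 2^2 = 4
Usable hosts = 4 - 2 (network + broadcast) = 2

2


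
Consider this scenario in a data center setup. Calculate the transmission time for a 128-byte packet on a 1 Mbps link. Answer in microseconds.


Given: packet = 128 bytes, bandwidth = 1 Mbps
Packet in bits = 128 * 8 = 1024 bits
Bandwidth = 1 * 10^6 = 1000000 bps
Time = 1024 / 1000000 seconds
Time in us = 1024 * 10^6 / 1000000 = 1024

1024


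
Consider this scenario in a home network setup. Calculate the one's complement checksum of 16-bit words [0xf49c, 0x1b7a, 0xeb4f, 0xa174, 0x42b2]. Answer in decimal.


Given words: [0xf49c, 0x1b7a, 0xeb4f, 0xa174, 0x42b2]
Step 1: Sum all words
Raw sum = 62620 + 7034 + 60239 + 41332 + 17074 = 188299
Step 2: Fold carry: (57227 + 2) = 57229
One's complement = ~57229 & 0xFFFF = 8306

8306


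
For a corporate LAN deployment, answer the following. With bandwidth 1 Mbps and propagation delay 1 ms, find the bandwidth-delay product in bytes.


Given: bandwidth = 1 Mbps, delay = 1 ms
BDP in bits = 1 * 10^6 * 1 / 1000
BDP in bits = 1000
BDP in bytes = 1000 / 8 = 125

125


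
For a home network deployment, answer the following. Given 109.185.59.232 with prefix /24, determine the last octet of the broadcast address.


Given: IP = 109.185.59.232, prefix = /24
Host bits = 32 - 24 = 8
Network last octet = 232 AND mask = 0
Host part size = 2^8 - 1 = 255
Broadcast last octet = 0 OR 255 = 255

255


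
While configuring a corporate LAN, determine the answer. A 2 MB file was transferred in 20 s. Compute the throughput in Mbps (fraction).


Given: file = 2 MB, time = 20 s
File in Mb = 2 * 8 = 16 Mb
Throughput = 16 / 20 Mbps
Throughput = 4/5 Mbps

4/5


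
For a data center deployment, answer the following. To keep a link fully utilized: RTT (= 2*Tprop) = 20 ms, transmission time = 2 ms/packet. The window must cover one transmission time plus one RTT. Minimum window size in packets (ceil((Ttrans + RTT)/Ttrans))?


Given: Ttrans = 2 ms, RTT = 20 ms (= 2 * Tprop, Tprop = 10 ms)
Time until first ACK returns = Ttrans + RTT = 2 + 20 = 22 ms
Need W * Ttrans >= Ttrans + RTT  ->  W >= (Ttrans + RTT) / Ttrans
(Ttrans + RTT) / Ttrans = 22 / 2 = 11
W_min = ceil(11) = 11

11


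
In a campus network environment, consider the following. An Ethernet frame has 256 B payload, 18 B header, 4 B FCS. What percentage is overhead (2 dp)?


Given: payload = 256 B, header = 18 B, trailer = 4 B
Overhead bytes = header + trailer = 18 + 4 = 22
Total frame = payload + overhead = 256 + 22 = 278
Overhead % = 22 / 278 * 100 = 7.9137% -> 7.91% (2 dp)

7.91


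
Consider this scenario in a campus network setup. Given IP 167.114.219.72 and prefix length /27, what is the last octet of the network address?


Given: IP = 167.114.219.72, prefix = /27
Subnet mask = 255.255.255.224
Last octet of IP: 72
Last octet of mask: 224
Network last octet = 72 AND 224 = 64

64


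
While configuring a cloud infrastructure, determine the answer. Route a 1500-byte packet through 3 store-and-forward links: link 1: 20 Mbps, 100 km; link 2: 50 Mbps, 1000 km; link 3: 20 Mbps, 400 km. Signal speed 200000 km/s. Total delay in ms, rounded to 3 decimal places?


Packet = 1500 bytes = 12000 bits. Store-and-forward: sum (t_trans + t_prop) per link.
Link 1: t_trans = 12000/(20*10^6) s = 0.6000 ms; t_prop = 100/200000 s = 0.5000 ms; subtotal = 1.1000 ms
Link 2: t_trans = 12000/(50*10^6) s = 0.2400 ms; t_prop = 1000/200000 s = 5.0000 ms; subtotal = 5.2400 ms
Link 3: t_trans = 12000/(20*10^6) s = 0.6000 ms; t_prop = 400/200000 s = 2.0000 ms; subtotal = 2.6000 ms
End-to-end = 1.1000 + 5.2400 + 2.6000 = 8.9400 ms -> 8.940 ms (3 dp)

8.940


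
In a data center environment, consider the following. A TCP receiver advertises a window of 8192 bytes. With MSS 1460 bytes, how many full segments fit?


Given: RWND = 8192 bytes, MSS = 1460 bytes
Full segments = floor(RWND / MSS)
Full segments = floor(8192 / 1460)
Full segments = floor(5.611) = 5

5


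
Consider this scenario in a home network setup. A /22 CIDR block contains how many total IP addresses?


Given: CIDR prefix /22
Host bits = 32 - 22 = 10
Total addresses = 2^10 = 1024

1024


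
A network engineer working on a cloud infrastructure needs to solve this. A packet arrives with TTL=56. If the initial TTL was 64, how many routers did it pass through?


Given: initial TTL = 64, received TTL = 56
Hops = initial TTL - received TTL
Hops = 64 - 56 = 8

8


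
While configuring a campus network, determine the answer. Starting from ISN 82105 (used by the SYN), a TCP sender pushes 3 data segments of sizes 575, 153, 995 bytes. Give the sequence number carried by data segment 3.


The SYN occupies sequence number ISN = 82105, so the first data byte is ISN + 1 = 82106.
SEQ of data segment i = (ISN + 1) + sum of payload sizes of segments 1..i-1.
Segment 1: SEQ = 82106, payload = 575 bytes
Segment 2: SEQ = 82681, payload = 153 bytes
Segment 3: SEQ = 82834, payload = 995 bytes
SEQ of segment 3 = 82106 + 575 + 153 = 82834

82834


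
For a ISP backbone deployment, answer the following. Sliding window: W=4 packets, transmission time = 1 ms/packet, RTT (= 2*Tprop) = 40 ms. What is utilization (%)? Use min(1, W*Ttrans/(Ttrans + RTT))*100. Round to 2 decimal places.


Given: W = 4, Ttrans = 1 ms, RTT = 40 ms (= 2 * Tprop, Tprop = 20 ms)
Cycle time = Ttrans + RTT = 1 + 40 = 41 ms (first packet sent until its ACK returns)
W * Ttrans = 4 * 1 = 4 ms of sending per cycle
W * Ttrans / (Ttrans + RTT) = 4 / 41 = 0.097561
U = min(1, 0.097561) = 0.097561
U% = 9.76%

9.76


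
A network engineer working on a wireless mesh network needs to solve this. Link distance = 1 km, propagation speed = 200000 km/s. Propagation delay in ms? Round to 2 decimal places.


Given: distance = 1 km, speed = 200000 km/s
Delay = distance / speed = 1 / 200000 seconds
Delay in ms = 1 * 1000 / 200000
Delay = 0.0050 ms
Rounded to 2 dp = 0.01 ms

0.01


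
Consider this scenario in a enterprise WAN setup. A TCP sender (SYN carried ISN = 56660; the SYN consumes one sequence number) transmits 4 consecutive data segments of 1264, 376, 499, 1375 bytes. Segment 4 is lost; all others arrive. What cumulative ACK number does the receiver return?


SYN uses sequence number 56660; first data byte = ISN + 1 = 56661.
Segment 1: SEQ = 56661, len = 1264 B, covers [56661, 57924]
Segment 2: SEQ = 57925, len = 376 B, covers [57925, 58300]
Segment 3: SEQ = 58301, len = 499 B, covers [58301, 58799]
Segment 4: SEQ = 58800, len = 1375 B, covers [58800, 60174] [LOST]
In-order data received: bytes [56661, 58799] (segments 1..3).
Segment 4 missing -> gap begins at byte 58800.
Cumulative ACK = next expected in-order byte = 56661 + 1264 + 376 + 499 = 58800

58800


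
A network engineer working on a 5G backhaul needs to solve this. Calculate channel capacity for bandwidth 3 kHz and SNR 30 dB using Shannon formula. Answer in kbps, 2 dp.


Given: B = 3 kHz, SNR = 30 dB
SNR linear = 10^(30/10) = 1000
1 + SNR = 1001
log2(1001) = 9.9672262588
C = 3 * 1000 * 9.9672262588 = 29901.6788 bps
C = 29.901679 kbps -> 29.90 kbps (2 dp)

29.90


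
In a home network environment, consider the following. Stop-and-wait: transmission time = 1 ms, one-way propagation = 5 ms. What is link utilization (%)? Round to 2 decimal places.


Given: Ttrans = 1 ms, Tprop = 5 ms
RTT = 2 * Tprop = 2 * 5 = 10 ms
U = Ttrans / (Ttrans + RTT)
U = 1 / (1 + 10)
U = 1 / 11 = 0.090909
U% = 9.09%

9.09


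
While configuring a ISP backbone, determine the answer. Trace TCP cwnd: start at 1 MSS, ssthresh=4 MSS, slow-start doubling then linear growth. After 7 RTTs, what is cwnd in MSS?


RTT 0: cwnd = 1 MSS (initial)
RTT 1: cwnd = 2 MSS (slow start, doubled)
RTT 2: cwnd = 4 MSS (slow start, doubled)
RTT 3: cwnd = 5 MSS (congestion avoidance, +1)
RTT 4: cwnd = 6 MSS (congestion avoidance, +1)
RTT 5: cwnd = 7 MSS (congestion avoidance, +1)
RTT 6: cwnd = 8 MSS (congestion avoidance, +1)
RTT 7: cwnd = 9 MSS (congestion avoidance, +1)

9


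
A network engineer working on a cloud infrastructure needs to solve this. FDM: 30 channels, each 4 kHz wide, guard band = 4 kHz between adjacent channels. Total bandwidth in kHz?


Given: 30 channels, 4 kHz each, guard = 4 kHz
Channel bandwidth = 30 * 4 = 120 kHz
Guard bands = 29 gaps * 4 kHz = 116 kHz
Total = 120 + 116 = 236 kHz

236


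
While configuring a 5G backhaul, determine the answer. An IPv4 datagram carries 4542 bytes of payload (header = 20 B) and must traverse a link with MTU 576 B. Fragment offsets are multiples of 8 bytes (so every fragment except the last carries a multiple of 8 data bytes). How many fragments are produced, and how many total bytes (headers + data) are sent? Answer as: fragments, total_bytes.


Max data per non-final fragment = floor((MTU - header)/8)*8 = floor((576 - 20)/8)*8 = floor(556/8)*8 = 552 B
Final fragment needs no 8-byte alignment: it can carry up to MTU - header = 556 B
Non-final fragments needed = ceil((payload - 556) / 552) = ceil(3986/552) = ceil(7.2210) = 8
Number of fragments = 8 + 1 = 9
Fragment sizes (data): 8 * 552 B + 126 B (last, 126 <= 556 OK)
Total bytes sent = payload + n_frags * header = 4542 + 9*20 = 4542 + 180 = 4722 B

9, 4722
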